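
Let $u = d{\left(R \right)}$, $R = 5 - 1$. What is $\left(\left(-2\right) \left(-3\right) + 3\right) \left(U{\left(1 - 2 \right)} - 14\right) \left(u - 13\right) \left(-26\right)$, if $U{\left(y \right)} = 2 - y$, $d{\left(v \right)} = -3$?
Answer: $-41184$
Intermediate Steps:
$R = 4$
$u = -3$
$\left(\left(-2\right) \left(-3\right) + 3\right) \left(U{\left(1 - 2 \right)} - 14\right) \left(u - 13\right) \left(-26\right) = \left(\left(-2\right) \left(-3\right) + 3\right) \left(\left(2 - \left(1 - 2\right)\right) - 14\right) \left(-3 - 13\right) \left(-26\right) = \left(6 + 3\right) \left(\left(2 - \left(1 - 2\right)\right) - 14\right) \left(-16\right) \left(-26\right) = 9 \left(\left(2 - -1\right) - 14\right) \left(-16\right) \left(-26\right) = 9 \left(\left(2 + 1\right) - 14\right) \left(-16\right) \left(-26\right) = 9 \left(3 - 14\right) \left(-16\right) \left(-26\right) = 9 \left(\left(-11\right) \left(-16\right)\right) \left(-26\right) = 9 \cdot 176 \left(-26\right) = 1584 \left(-26\right) = -41184$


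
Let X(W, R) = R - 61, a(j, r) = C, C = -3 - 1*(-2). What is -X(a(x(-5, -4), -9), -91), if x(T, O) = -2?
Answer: 152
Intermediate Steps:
C = -1 (C = -3 + 2 = -1)
a(j, r) = -1
X(W, R) = -61 + R
-X(a(x(-5, -4), -9), -91) = -(-61 - 91) = -1*(-152) = 152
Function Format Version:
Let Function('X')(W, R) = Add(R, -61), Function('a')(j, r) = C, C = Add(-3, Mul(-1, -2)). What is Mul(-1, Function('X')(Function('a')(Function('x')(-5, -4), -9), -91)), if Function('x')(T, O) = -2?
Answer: 152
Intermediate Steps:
C = -1 (C = Add(-3, 2) = -1)
Function('a')(j, r) = -1
Function('X')(W, R) = Add(-61, R)
Mul(-1, Function('X')(Function('a')(Function('x')(-5, -4), -9), -91)) = Mul(-1, Add(-61, -91)) = Mul(-1, -152) = 152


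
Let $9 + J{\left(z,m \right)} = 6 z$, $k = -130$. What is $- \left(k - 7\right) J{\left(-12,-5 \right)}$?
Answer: $-11097$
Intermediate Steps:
$J{\left(z,m \right)} = -9 + 6 z$
$- \left(k - 7\right) J{\left(-12,-5 \right)} = - \left(-130 - 7\right) \left(-9 + 6 \left(-12\right)\right) = - \left(-137\right) \left(-9 - 72\right) = - \left(-137\right) \left(-81\right) = \left(-1\right) 11097 = -11097$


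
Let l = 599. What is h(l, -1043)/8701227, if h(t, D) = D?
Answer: -1043/8701227 ≈ -0.00011987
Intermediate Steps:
h(l, -1043)/8701227 = -1043/8701227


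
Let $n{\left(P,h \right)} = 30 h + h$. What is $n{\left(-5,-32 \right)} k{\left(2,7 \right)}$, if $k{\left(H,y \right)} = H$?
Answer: $-1984$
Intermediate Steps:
$n{\left(P,h \right)} = 31 h$
$n{\left(-5,-32 \right)} k{\left(2,7 \right)} = 31 \left(-32\right) 2 = \left(-992\right) 2 = -1984$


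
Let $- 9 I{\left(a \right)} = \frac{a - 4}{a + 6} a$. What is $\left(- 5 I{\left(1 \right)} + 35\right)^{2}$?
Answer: $\frac{532900}{441} \approx 1208.4$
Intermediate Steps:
$I{\left(a \right)} = - \frac{a \left(-4 + a\right)}{9 \left(6 + a\right)}$ ($I{\left(a \right)} = - \frac{\frac{a - 4}{a + 6} a}{9} = - \frac{\frac{-4 + a}{6 + a} a}{9} = - \frac{a \frac{1}{6 + a} \left(-4 + a\right)}{9} = - \frac{a \left(-4 + a\right)}{9 \left(6 + a\right)}$)
$\left(- 5 I{\left(1 \right)} + 35\right)^{2} = \left(- 5 \cdot \frac{1}{9} \cdot 1 \frac{1}{6 + 1} \left(4 - 1\right) + 35\right)^{2} = \left(- 5 \cdot \frac{1}{9} \cdot 1 \cdot \frac{1}{7} \left(4 - 1\right) + 35\right)^{2} = \left(- 5 \cdot \frac{1}{9} \cdot 1 \cdot \frac{1}{7} \cdot 3 + 35\right)^{2} = \left(\left(-5\right) \frac{1}{21} + 35\right)^{2} = \left(- \frac{5}{21} + 35\right)^{2} = \left(\frac{730}{21}\right)^{2} = \frac{532900}{441}$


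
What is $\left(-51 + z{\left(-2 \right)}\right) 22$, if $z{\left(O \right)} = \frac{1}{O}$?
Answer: $-1133$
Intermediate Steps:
$\left(-51 + z{\left(-2 \right)}\right) 22 = \left(-51 + \frac{1}{-2}\right) 22 = \left(-51 - \frac{1}{2}\right) 22 = \left(- \frac{103}{2}\right) 22 = -1133$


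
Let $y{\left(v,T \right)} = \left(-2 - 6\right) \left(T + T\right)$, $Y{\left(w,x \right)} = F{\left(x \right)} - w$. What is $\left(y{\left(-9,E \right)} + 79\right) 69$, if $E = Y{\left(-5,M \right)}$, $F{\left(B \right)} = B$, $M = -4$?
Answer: $4347$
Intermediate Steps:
$Y{\left(w,x \right)} = x - w$
$E = 1$ ($E = -4 - -5 = -4 + 5 = 1$)
$y{\left(v,T \right)} = - 16 T$ ($y{\left(v,T \right)} = - 8 \cdot 2 T = - 16 T$)
$\left(y{\left(-9,E \right)} + 79\right) 69 = \left(\left(-16\right) 1 + 79\right) 69 = \left(-16 + 79\right) 69 = 63 \cdot 69 = 4347$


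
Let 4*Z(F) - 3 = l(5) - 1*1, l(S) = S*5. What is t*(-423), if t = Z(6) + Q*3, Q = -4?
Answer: 8883/4 ≈ 2220.8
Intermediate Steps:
l(S) = 5*S
Z(F) = 27/4 (Z(F) = ¾ + (5*5 - 1*1)/4 = ¾ + (25 - 1)/4 = ¾ + (¼)*24 = ¾ + 6 = 27/4)
t = -21/4 (t = 27/4 - 4*3 = 27/4 - 12 = -21/4 ≈ -5.2500)
t*(-423) = -21/4*(-423) = 8883/4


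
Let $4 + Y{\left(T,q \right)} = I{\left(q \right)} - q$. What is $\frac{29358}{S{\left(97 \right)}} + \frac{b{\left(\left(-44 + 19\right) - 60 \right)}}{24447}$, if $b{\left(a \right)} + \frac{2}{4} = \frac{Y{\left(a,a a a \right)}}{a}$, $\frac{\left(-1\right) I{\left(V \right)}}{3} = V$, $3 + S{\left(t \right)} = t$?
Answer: $\frac{60774862591}{195331530} \approx 311.14$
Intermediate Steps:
$S{\left(t \right)} = -3 + t$
$I{\left(V \right)} = - 3 V$
$Y{\left(T,q \right)} = -4 - 4 q$
$b{\left(a \right)} = - \frac{1}{2} + \frac{-4 - 4 a^{3}}{a}$ ($b{\left(a \right)} = - \frac{1}{2} + \frac{-4 - 4 a a a}{a} = - \frac{1}{2} + \frac{-4 - 4 a^{2} a}{a} = - \frac{1}{2} + \frac{-4 - 4 a^{3}}{a}$)
$\frac{29358}{S{\left(97 \right)}} + \frac{b{\left(\left(-44 + 19\right) - 60 \right)}}{24447} = \frac{29358}{-3 + 97} + \frac{\frac{1}{2} \frac{1}{\left(-44 + 19\right) - 60} \left(-8 - \left(\left(-44 + 19\right) - 60\right) - 8 \left(\left(-44 + 19\right) - 60\right)^{3}\right)}{24447} = \frac{29358}{94} + \frac{-8 - \left(-25 - 60\right) - 8 \left(-25 - 60\right)^{3}}{2 \left(-25 - 60\right)} \frac{1}{24447} = 29358 \cdot \frac{1}{94} + \frac{-8 - -85 - 8 \left(-85\right)^{3}}{2 \left(-85\right)} \frac{1}{24447} = \frac{14679}{47} + \frac{1}{2} \left(- \frac{1}{85}\right) \left(-8 + 85 - -4913000\right) \frac{1}{24447} = \frac{14679}{47} + \frac{1}{2} \left(- \frac{1}{85}\right) \left(-8 + 85 + 4913000\right) \frac{1}{24447} = \frac{14679}{47} + \frac{1}{2} \left(- \frac{1}{85}\right) 4913077 \cdot \frac{1}{24447} = \frac{14679}{47} - \frac{4913077}{4155990} = \frac{60774862591}{195331530}$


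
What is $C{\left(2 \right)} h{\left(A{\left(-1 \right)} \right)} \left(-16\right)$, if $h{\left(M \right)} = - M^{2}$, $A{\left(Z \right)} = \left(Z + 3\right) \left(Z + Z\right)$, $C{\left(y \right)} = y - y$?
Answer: $0$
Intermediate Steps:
$C{\left(y \right)} = 0$
$A{\left(Z \right)} = 2 Z \left(3 + Z\right)$ ($A{\left(Z \right)} = \left(3 + Z\right) 2 Z = 2 Z \left(3 + Z\right)$)
$C{\left(2 \right)} h{\left(A{\left(-1 \right)} \right)} \left(-16\right) = 0 \left(- \left(2 \left(-1\right) \left(3 - 1\right)\right)^{2}\right) \left(-16\right) = 0 \left(- \left(2 \left(-1\right) 2\right)^{2}\right) \left(-16\right) = 0 \left(- \left(-4\right)^{2}\right) \left(-16\right) = 0 \left(\left(-1\right) 16\right) \left(-16\right) = 0 \left(-16\right) \left(-16\right) = 0 \left(-16\right) = 0$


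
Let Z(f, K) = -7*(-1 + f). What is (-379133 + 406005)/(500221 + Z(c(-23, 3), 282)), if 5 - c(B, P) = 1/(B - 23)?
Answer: 1236112/23008871 ≈ 0.053723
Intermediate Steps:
c(B, P) = 5 - 1/(-23 + B) (c(B, P) = 5 - 1/(B - 23) = 5 - 1/(-23 + B))
Z(f, K) = 7 - 7*f
(-379133 + 406005)/(500221 + Z(c(-23, 3), 282)) = (-379133 + 406005)/(500221 + (7 - 7*(-116 + 5*(-23))/(-23 - 23))) = 26872/(500221 + (7 - 7*(-116 - 115)/(-46))) = 26872/(500221 + (7 - (-7)*(-231)/46)) = 26872/(500221 + (7 - 7*231/46)) = 26872/(500221 + (7 - 1617/46)) = 26872/(500221 - 1295/46) = 26872/(23008871/46) = 26872*(46/23008871) = 1236112/23008871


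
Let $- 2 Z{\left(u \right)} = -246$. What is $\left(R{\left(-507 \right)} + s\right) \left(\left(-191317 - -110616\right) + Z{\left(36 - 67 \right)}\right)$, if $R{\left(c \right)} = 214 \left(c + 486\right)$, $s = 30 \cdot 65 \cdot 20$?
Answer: $-2780424468$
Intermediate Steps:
$s = 39000$ ($s = 1950 \cdot 20 = 39000$)
$Z{\left(u \right)} = 123$ ($Z{\left(u \right)} = \left(- \frac{1}{2}\right) \left(-246\right) = 123$)
$R{\left(c \right)} = 104004 + 214 c$ ($R{\left(c \right)} = 214 \left(486 + c\right) = 104004 + 214 c$)
$\left(R{\left(-507 \right)} + s\right) \left(\left(-191317 - -110616\right) + Z{\left(36 - 67 \right)}\right) = \left(\left(104004 + 214 \left(-507\right)\right) + 39000\right) \left(\left(-191317 - -110616\right) + 123\right) = \left(\left(104004 - 108498\right) + 39000\right) \left(\left(-191317 + 110616\right) + 123\right) = \left(-4494 + 39000\right) \left(-80701 + 123\right) = 34506 \left(-80578\right) = -2780424468$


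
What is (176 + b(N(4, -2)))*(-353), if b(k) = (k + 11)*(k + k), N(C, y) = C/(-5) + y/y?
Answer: -1592736/25 ≈ -63709.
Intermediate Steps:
N(C, y) = 1 - C/5 (N(C, y) = C*(-1/5) + 1 = -C/5 + 1 = 1 - C/5)
b(k) = 2*k*(11 + k) (b(k) = (11 + k)*(2*k) = 2*k*(11 + k))
(176 + b(N(4, -2)))*(-353) = (176 + 2*(1 - 1/5*4)*(11 + (1 - 1/5*4)))*(-353) = (176 + 2*(1 - 4/5)*(11 + (1 - 4/5)))*(-353) = (176 + 2*(1/5)*(11 + 1/5))*(-353) = (176 + 2*(1/5)*(56/5))*(-353) = (176 + 112/25)*(-353) = (4512/25)*(-353) = -1592736/25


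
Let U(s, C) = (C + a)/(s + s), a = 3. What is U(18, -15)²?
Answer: ⅑ ≈ 0.11111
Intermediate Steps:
U(s, C) = (3 + C)/(2*s) (U(s, C) = (C + 3)/(s + s) = (3 + C)/((2*s)) = (3 + C)*(1/(2*s)) = (3 + C)/(2*s))
U(18, -15)² = ((½)*(3 - 15)/18)² = ((½)*(1/18)*(-12))² = (-⅓)² = ⅑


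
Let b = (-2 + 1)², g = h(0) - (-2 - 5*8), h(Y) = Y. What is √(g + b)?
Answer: √43 ≈ 6.5574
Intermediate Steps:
g = 42 (g = 0 - (-2 - 5*8) = 0 - (-2 - 40) = 0 - 1*(-42) = 0 + 42 = 42)
b = 1 (b = (-1)² = 1)
√(g + b) = √(42 + 1) = √43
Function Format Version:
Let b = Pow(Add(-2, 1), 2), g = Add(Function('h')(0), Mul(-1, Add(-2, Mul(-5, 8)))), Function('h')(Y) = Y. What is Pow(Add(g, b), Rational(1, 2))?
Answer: Pow(43, Rational(1, 2)) ≈ 6.5574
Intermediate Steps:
g = 42 (g = Add(0, Mul(-1, Add(-2, Mul(-5, 8)))) = Add(0, Mul(-1, Add(-2, -40))) = Add(0, Mul(-1, -42)) = Add(0, 42) = 42)
b = 1 (b = Pow(-1, 2) = 1)
Pow(Add(g, b), Rational(1, 2)) = Pow(Add(42, 1), Rational(1, 2)) = Pow(43, Rational(1, 2))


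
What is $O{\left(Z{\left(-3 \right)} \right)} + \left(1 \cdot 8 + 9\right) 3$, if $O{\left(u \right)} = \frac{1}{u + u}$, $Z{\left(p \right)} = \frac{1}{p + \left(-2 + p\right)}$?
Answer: $47$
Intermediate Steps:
$Z{\left(p \right)} = \frac{1}{-2 + 2 p}$
$O{\left(u \right)} = \frac{1}{2 u}$
$O{\left(Z{\left(-3 \right)} \right)} + \left(1 \cdot 8 + 9\right) 3 = \frac{1}{2 \frac{1}{2 \left(-1 - 3\right)}} + \left(1 \cdot 8 + 9\right) 3 = \frac{1}{2 \frac{1}{2 \left(-4\right)}} + \left(8 + 9\right) 3 = \frac{1}{2 \cdot \frac{1}{2} \left(- \frac{1}{4}\right)} + 17 \cdot 3 = \frac{1}{2 \left(- \frac{1}{8}\right)} + 51 = \frac{1}{2} \left(-8\right) + 51 = -4 + 51 = 47$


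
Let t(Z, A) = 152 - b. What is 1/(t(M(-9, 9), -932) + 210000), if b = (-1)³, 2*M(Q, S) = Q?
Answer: 1/210153 ≈ 4.7584e-6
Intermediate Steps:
M(Q, S) = Q/2
b = -1
t(Z, A) = 153 (t(Z, A) = 152 - 1*(-1) = 152 + 1 = 153)
1/(t(M(-9, 9), -932) + 210000) = 1/(153 + 210000) = 1/210153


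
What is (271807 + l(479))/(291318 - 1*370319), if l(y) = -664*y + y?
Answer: 45770/79001 ≈ 0.57936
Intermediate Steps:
l(y) = -663*y
(271807 + l(479))/(291318 - 1*370319) = (271807 - 663*479)/(291318 - 1*370319) = (271807 - 317577)/(291318 - 370319) = -45770/(-79001) = -45770*(-1/79001) = 45770/79001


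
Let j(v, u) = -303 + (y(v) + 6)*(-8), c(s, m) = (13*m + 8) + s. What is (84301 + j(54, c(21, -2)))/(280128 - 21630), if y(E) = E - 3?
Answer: 41771/129249 ≈ 0.32318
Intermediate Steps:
c(s, m) = 8 + s + 13*m (c(s, m) = (8 + 13*m) + s = 8 + s + 13*m)
y(E) = -3 + E
j(v, u) = -327 - 8*v (j(v, u) = -303 + ((-3 + v) + 6)*(-8) = -303 + (3 + v)*(-8) = -303 + (-24 - 8*v) = -327 - 8*v)
(84301 + j(54, c(21, -2)))/(280128 - 21630) = (84301 + (-327 - 8*54))/(280128 - 21630) = (84301 + (-327 - 432))/258498 = (84301 - 759)*(1/258498) = 83542*(1/258498) = 41771/129249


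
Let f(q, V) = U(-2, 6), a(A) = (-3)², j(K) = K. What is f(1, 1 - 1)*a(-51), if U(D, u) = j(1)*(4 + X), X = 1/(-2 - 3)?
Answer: 171/5 ≈ 34.200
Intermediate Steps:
a(A) = 9
X = -⅕ (X = 1/(-5) = -⅕ ≈ -0.20000)
U(D, u) = 19/5 (U(D, u) = 1*(4 - ⅕) = 1*(19/5) = 19/5)
f(q, V) = 19/5
f(1, 1 - 1)*a(-51) = (19/5)*9 = 171/5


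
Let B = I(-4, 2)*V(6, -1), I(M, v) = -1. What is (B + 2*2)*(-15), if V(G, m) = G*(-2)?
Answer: -240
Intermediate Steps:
V(G, m) = -2*G
B = 12 (B = -(-2)*6 = -1*(-12) = 12)
(B + 2*2)*(-15) = (12 + 2*2)*(-15) = (12 + 4)*(-15) = 16*(-15) = -240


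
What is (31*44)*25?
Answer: 34100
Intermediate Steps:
(31*44)*25 = 1364*25 = 34100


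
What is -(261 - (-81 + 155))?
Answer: -187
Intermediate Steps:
-(261 - (-81 + 155)) = -(261 - 1*74) = -(261 - 74) = -1*187 = -187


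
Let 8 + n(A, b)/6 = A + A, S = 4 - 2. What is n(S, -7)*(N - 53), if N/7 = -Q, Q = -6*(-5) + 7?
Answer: 7488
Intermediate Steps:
Q = 37 (Q = 30 + 7 = 37)
S = 2
N = -259 (N = 7*(-1*37) = 7*(-37) = -259)
n(A, b) = -48 + 12*A (n(A, b) = -48 + 6*(A + A) = -48 + 6*(2*A) = -48 + 12*A)
n(S, -7)*(N - 53) = (-48 + 12*2)*(-259 - 53) = (-48 + 24)*(-312) = -24*(-312) = 7488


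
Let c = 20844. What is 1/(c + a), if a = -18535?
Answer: 1/2309 ≈ 0.00043309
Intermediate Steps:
1/(c + a) = 1/(20844 - 18535) = 1/2309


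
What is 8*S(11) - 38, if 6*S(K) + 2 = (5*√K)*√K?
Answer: 98/3 ≈ 32.667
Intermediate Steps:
S(K) = -⅓ + 5*K/6 (S(K) = -⅓ + ((5*√K)*√K)/6 = -⅓ + (5*K)/6 = -⅓ + 5*K/6)
8*S(11) - 38 = 8*(-⅓ + (⅚)*11) - 38 = 8*(-⅓ + 55/6) - 38 = 8*(53/6) - 38 = 212/3 - 38 = 98/3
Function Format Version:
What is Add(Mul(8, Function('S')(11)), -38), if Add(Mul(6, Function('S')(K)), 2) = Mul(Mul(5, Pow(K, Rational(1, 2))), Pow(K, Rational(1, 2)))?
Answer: Rational(98, 3) ≈ 32.667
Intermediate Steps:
Function('S')(K) = Add(Rational(-1, 3), Mul(Rational(5, 6), K)) (Function('S')(K) = Add(Rational(-1, 3), Mul(Rational(1, 6), Mul(Mul(5, Pow(K, Rational(1, 2))), Pow(K, Rational(1, 2))))) = Add(Rational(-1, 3), Mul(Rational(1, 6), Mul(5, K))) = Add(Rational(-1, 3), Mul(Rational(5, 6), K)))
Add(Mul(8, Function('S')(11)), -38) = Add(Mul(8, Add(Rational(-1, 3), Mul(Rational(5, 6), 11))), -38) = Add(Mul(8, Add(Rational(-1, 3), Rational(55, 6))), -38) = Add(Mul(8, Rational(53, 6)), -38) = Add(Rational(212, 3), -38) = Rational(98, 3)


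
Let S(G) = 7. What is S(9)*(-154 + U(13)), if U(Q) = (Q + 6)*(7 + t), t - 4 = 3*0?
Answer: 385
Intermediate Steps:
t = 4 (t = 4 + 3*0 = 4 + 0 = 4)
U(Q) = 66 + 11*Q (U(Q) = (Q + 6)*(7 + 4) = (6 + Q)*11 = 66 + 11*Q)
S(9)*(-154 + U(13)) = 7*(-154 + (66 + 11*13)) = 7*(-154 + (66 + 143)) = 7*(-154 + 209) = 7*55 = 385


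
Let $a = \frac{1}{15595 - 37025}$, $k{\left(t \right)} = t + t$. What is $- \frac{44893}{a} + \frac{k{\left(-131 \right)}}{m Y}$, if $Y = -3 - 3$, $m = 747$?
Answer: $\frac{2155969714721}{2241} \approx 9.6206 \cdot 10^{8}$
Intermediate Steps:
$Y = -6$
$k{\left(t \right)} = 2 t$
$a = - \frac{1}{21430}$ ($a = \frac{1}{-21430} = - \frac{1}{21430} \approx -4.6664 \cdot 10^{-5}$)
$- \frac{44893}{a} + \frac{k{\left(-131 \right)}}{m Y} = - \frac{44893}{- \frac{1}{21430}} + \frac{2 \left(-131\right)}{747 \left(-6\right)} = \left(-44893\right) \left(-21430\right) - \frac{262}{-4482} = 962056990 - - \frac{131}{2241} = 962056990 + \frac{131}{2241} = \frac{2155969714721}{2241}$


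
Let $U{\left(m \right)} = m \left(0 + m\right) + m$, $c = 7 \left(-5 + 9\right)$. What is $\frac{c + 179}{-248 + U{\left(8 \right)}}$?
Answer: $- \frac{207}{176} \approx -1.1761$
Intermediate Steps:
$c = 28$ ($c = 7 \cdot 4 = 28$)
$U{\left(m \right)} = m + m^{2}$ ($U{\left(m \right)} = m m + m = m^{2} + m = m + m^{2}$)
$\frac{c + 179}{-248 + U{\left(8 \right)}} = \frac{28 + 179}{-248 + 8 \left(1 + 8\right)} = \frac{207}{-248 + 8 \cdot 9} = \frac{207}{-248 + 72} = \frac{207}{-176} = 207 \left(- \frac{1}{176}\right) = - \frac{207}{176}$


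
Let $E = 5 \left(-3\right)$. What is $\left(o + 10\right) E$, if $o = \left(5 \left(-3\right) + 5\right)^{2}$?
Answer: $-1650$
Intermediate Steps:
$o = 100$ ($o = \left(-15 + 5\right)^{2} = \left(-10\right)^{2} = 100$)
$E = -15$
$\left(o + 10\right) E = \left(100 + 10\right) \left(-15\right) = 110 \left(-15\right) = -1650$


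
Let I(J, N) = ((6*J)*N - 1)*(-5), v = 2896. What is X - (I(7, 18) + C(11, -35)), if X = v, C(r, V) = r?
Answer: 6660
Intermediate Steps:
I(J, N) = 5 - 30*J*N (I(J, N) = (6*J*N - 1)*(-5) = (-1 + 6*J*N)*(-5) = 5 - 30*J*N)
X = 2896
X - (I(7, 18) + C(11, -35)) = 2896 - ((5 - 30*7*18) + 11) = 2896 - ((5 - 3780) + 11) = 2896 - (-3775 + 11) = 2896 - 1*(-3764) = 2896 + 3764 = 6660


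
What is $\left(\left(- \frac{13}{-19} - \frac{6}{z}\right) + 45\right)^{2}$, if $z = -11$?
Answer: $\frac{93354244}{43681} \approx 2137.2$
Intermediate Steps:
$\left(\left(- \frac{13}{-19} - \frac{6}{z}\right) + 45\right)^{2} = \left(\left(- \frac{13}{-19} - \frac{6}{-11}\right) + 45\right)^{2} = \left(\left(\left(-13\right) \left(- \frac{1}{19}\right) - - \frac{6}{11}\right) + 45\right)^{2} = \left(\left(\frac{13}{19} + \frac{6}{11}\right) + 45\right)^{2} = \left(\frac{257}{209} + 45\right)^{2} = \left(\frac{9662}{209}\right)^{2} = \frac{93354244}{43681}$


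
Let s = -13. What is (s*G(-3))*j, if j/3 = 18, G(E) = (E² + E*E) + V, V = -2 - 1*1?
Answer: -10530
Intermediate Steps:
V = -3 (V = -2 - 1 = -3)
G(E) = -3 + 2*E² (G(E) = (E² + E*E) - 3 = (E² + E²) - 3 = 2*E² - 3 = -3 + 2*E²)
j = 54 (j = 3*18 = 54)
(s*G(-3))*j = -13*(-3 + 2*(-3)²)*54 = -13*(-3 + 2*9)*54 = -13*(-3 + 18)*54 = -13*15*54 = -195*54 = -10530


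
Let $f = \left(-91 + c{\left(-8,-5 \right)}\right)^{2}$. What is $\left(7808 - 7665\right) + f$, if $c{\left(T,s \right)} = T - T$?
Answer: $8424$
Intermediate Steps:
$c{\left(T,s \right)} = 0$
$f = 8281$ ($f = \left(-91 + 0\right)^{2} = \left(-91\right)^{2} = 8281$)
$\left(7808 - 7665\right) + f = \left(7808 - 7665\right) + 8281 = 143 + 8281 = 8424$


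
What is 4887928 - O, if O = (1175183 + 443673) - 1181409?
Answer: 4450481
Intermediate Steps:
O = 437447 (O = 1618856 - 1181409 = 437447)
4887928 - O = 4887928 - 1*437447 = 4887928 - 437447 = 4450481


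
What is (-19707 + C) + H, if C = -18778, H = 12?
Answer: -38473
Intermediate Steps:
(-19707 + C) + H = (-19707 - 18778) + 12 = -38485 + 12 = -38473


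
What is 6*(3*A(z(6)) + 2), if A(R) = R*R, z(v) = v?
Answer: 660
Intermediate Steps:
A(R) = R²
6*(3*A(z(6)) + 2) = 6*(3*6² + 2) = 6*(3*36 + 2) = 6*(108 + 2) = 6*110 = 660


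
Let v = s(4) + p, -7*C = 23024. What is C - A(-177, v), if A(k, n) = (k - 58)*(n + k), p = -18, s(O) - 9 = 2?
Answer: -325704/7 ≈ -46529.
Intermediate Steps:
C = -23024/7 (C = -⅐*23024 = -23024/7 ≈ -3289.1)
s(O) = 11 (s(O) = 9 + 2 = 11)
v = -7 (v = 11 - 18 = -7)
A(k, n) = (-58 + k)*(k + n)
C - A(-177, v) = -23024/7 - ((-177)² - 58*(-177) - 58*(-7) - 177*(-7)) = -23024/7 - (31329 + 10266 + 406 + 1239) = -23024/7 - 1*43240 = -23024/7 - 43240 = -325704/7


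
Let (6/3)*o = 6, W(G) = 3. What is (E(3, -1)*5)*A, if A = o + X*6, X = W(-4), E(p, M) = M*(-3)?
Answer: 315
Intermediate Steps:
E(p, M) = -3*M
o = 3 (o = (½)*6 = 3)
X = 3
A = 21 (A = 3 + 3*6 = 3 + 18 = 21)
(E(3, -1)*5)*A = (-3*(-1)*5)*21 = (3*5)*21 = 15*21 = 315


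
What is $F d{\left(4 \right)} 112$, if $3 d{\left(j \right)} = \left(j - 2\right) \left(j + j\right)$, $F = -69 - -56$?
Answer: $- \frac{23296}{3} \approx -7765.3$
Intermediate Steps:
$F = -13$ ($F = -69 + 56 = -13$)
$d{\left(j \right)} = \frac{2 j \left(-2 + j\right)}{3}$ ($d{\left(j \right)} = \frac{\left(j - 2\right) \left(j + j\right)}{3} = \frac{\left(-2 + j\right) 2 j}{3} = \frac{2 j \left(-2 + j\right)}{3}$)
$F d{\left(4 \right)} 112 = - 13 \cdot \frac{2}{3} \cdot 4 \left(-2 + 4\right) 112 = - 13 \cdot \frac{2}{3} \cdot 4 \cdot 2 \cdot 112 = \left(-13\right) \frac{16}{3} \cdot 112 = \left(- \frac{208}{3}\right) 112 = - \frac{23296}{3}$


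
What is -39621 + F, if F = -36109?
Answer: -75730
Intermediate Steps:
-39621 + F = -39621 - 36109 = -75730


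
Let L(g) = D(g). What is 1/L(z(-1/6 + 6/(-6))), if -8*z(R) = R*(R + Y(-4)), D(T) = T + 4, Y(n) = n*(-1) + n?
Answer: 288/1103 ≈ 0.26111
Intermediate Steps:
Y(n) = 0 (Y(n) = -n + n = 0)
D(T) = 4 + T
z(R) = -R²/8 (z(R) = -R*(R + 0)/8 = -R*R/8 = -R²/8)
L(g) = 4 + g
1/L(z(-1/6 + 6/(-6))) = 1/(4 - (-1/6 + 6/(-6))²/8) = 1/(4 - (-1*⅙ + 6*(-⅙))²/8) = 1/(4 - (-⅙ - 1)²/8) = 1/(4 - (-7/6)²/8) = 1/(4 - ⅛*49/36) = 1/(4 - 49/288) = 1/(1103/288) = 288/1103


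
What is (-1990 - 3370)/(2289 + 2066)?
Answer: -16/13 ≈ -1.2308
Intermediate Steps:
(-1990 - 3370)/(2289 + 2066) = -5360/4355 = -5360*1/4355 = -16/13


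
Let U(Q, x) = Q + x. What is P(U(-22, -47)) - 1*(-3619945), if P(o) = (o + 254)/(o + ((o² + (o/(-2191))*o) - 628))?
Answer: 32215566994870/8899463 ≈ 3.6199e+6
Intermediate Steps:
P(o) = (254 + o)/(-628 + o + 2190*o²/2191) (P(o) = (254 + o)/(o + ((o² + (o*(-1/2191))*o) - 628)) = (254 + o)/(o + ((o² + (-o/2191)*o) - 628)) = (254 + o)/(o + ((o² - o²/2191) - 628)) = (254 + o)/(o + (2190*o²/2191 - 628)) = (254 + o)/(o + (-628 + 2190*o²/2191)) = (254 + o)/(-628 + o + 2190*o²/2191))
P(U(-22, -47)) - 1*(-3619945) = 2191*(254 + (-22 - 47))/(-1375948 + 2190*(-22 - 47)² + 2191*(-22 - 47)) - 1*(-3619945) = 2191*(254 - 69)/(-1375948 + 2190*(-69)² + 2191*(-69)) + 3619945 = 2191*185/(-1375948 + 2190*4761 - 151179) + 3619945 = 2191*185/(-1375948 + 10426590 - 151179) + 3619945 = 2191*185/8899463 + 3619945 = 2191*(1/8899463)*185 + 3619945 = 405335/8899463 + 3619945 = 32215566994870/8899463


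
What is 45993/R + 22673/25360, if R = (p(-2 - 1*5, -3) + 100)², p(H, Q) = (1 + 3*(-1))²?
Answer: 88225853/17143360 ≈ 5.1464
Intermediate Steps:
p(H, Q) = 4 (p(H, Q) = (1 - 3)² = (-2)² = 4)
R = 10816 (R = (4 + 100)² = 104² = 10816)
45993/R + 22673/25360 = 45993/10816 + 22673/25360 = 88225853/17143360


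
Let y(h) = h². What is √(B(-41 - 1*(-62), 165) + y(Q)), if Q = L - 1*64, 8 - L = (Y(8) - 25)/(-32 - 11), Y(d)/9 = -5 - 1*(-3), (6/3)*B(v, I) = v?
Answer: √13038/2 ≈ 57.092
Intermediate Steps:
B(v, I) = v/2
Y(d) = -18 (Y(d) = 9*(-5 - 1*(-3)) = 9*(-5 + 3) = 9*(-2) = -18)
L = 7 (L = 8 - (-18 - 25)/(-32 - 11) = 8 - (-43)/(-43) = 8 - (-43)*(-1)/43 = 8 - 1*1 = 8 - 1 = 7)
Q = -57 (Q = 7 - 1*64 = 7 - 64 = -57)
√(B(-41 - 1*(-62), 165) + y(Q)) = √((-41 - 1*(-62))/2 + (-57)²) = √((-41 + 62)/2 + 3249) = √((½)*21 + 3249) = √(21/2 + 3249) = √(6519/2) = √13038/2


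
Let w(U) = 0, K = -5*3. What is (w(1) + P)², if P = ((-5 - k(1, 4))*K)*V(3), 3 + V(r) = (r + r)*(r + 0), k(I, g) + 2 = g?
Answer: 2480625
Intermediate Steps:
k(I, g) = -2 + g
V(r) = -3 + 2*r² (V(r) = -3 + (r + r)*(r + 0) = -3 + (2*r)*r = -3 + 2*r²)
K = -15
P = 1575 (P = ((-5 - (-2 + 4))*(-15))*(-3 + 2*3²) = ((-5 - 1*2)*(-15))*(-3 + 2*9) = ((-5 - 2)*(-15))*(-3 + 18) = -7*(-15)*15 = 105*15 = 1575)
(w(1) + P)² = (0 + 1575)² = 1575² = 2480625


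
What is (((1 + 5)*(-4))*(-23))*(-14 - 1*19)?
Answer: -18216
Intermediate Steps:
(((1 + 5)*(-4))*(-23))*(-14 - 1*19) = ((6*(-4))*(-23))*(-14 - 19) = -24*(-23)*(-33) = 552*(-33) = -18216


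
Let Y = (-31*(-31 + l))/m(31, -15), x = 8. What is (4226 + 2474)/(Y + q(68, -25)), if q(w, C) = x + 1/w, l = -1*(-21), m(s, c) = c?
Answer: -1366800/2581 ≈ -529.56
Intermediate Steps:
l = 21
q(w, C) = 8 + 1/w
Y = -62/3 (Y = -31*(-31 + 21)/(-15) = -31*(-10)*(-1/15) = 310*(-1/15) = -62/3 ≈ -20.667)
(4226 + 2474)/(Y + q(68, -25)) = (4226 + 2474)/(-62/3 + (8 + 1/68)) = 6700/(-62/3 + (8 + 1/68)) = 6700/(-62/3 + 545/68) = 6700/(-2581/204) = 6700*(-204/2581) = -1366800/2581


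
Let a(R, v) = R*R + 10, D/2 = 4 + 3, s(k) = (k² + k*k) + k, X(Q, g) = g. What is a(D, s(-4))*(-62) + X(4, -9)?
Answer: -12781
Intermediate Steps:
s(k) = k + 2*k² (s(k) = (k² + k²) + k = 2*k² + k = k + 2*k²)
D = 14 (D = 2*(4 + 3) = 2*7 = 14)
a(R, v) = 10 + R² (a(R, v) = R² + 10 = 10 + R²)
a(D, s(-4))*(-62) + X(4, -9) = (10 + 14²)*(-62) - 9 = (10 + 196)*(-62) - 9 = 206*(-62) - 9 = -12772 - 9 = -12781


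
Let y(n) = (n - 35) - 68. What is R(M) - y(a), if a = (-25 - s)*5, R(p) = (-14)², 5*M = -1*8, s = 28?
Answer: 564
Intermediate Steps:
M = -8/5 (M = (-1*8)/5 = (⅕)*(-8) = -8/5 ≈ -1.6000)
R(p) = 196
a = -265 (a = (-25 - 1*28)*5 = (-25 - 28)*5 = -53*5 = -265)
y(n) = -103 + n (y(n) = (-35 + n) - 68 = -103 + n)
R(M) - y(a) = 196 - (-103 - 265) = 196 - 1*(-368) = 196 + 368 = 564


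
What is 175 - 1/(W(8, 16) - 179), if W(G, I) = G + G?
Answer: 28526/163 ≈ 175.01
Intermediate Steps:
W(G, I) = 2*G
175 - 1/(W(8, 16) - 179) = 175 - 1/(2*8 - 179) = 175 - 1/(16 - 179) = 175 - 1/(-163) = 175 - 1*(-1/163) = 175 + 1/163 = 28526/163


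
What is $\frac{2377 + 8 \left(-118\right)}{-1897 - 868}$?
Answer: $- \frac{1433}{2765} \approx -0.51826$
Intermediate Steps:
$\frac{2377 + 8 \left(-118\right)}{-1897 - 868} = \frac{2377 - 944}{-2765} = 1433 \left(- \frac{1}{2765}\right) = - \frac{1433}{2765}$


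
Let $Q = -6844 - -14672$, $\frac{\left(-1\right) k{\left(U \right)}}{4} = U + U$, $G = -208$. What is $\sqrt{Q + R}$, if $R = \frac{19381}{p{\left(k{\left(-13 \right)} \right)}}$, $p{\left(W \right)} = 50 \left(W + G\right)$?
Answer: $\frac{189 \sqrt{14807}}{260} \approx 88.455$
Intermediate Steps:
$k{\left(U \right)} = - 8 U$ ($k{\left(U \right)} = - 4 \left(U + U\right) = - 4 \cdot 2 U = - 8 U$)
$Q = 7828$ ($Q = -6844 + 14672 = 7828$)
$p{\left(W \right)} = -10400 + 50 W$ ($p{\left(W \right)} = 50 \left(W - 208\right) = 50 \left(-208 + W\right) = -10400 + 50 W$)
$R = - \frac{19381}{5200}$ ($R = \frac{19381}{-10400 + 50 \left(\left(-8\right) \left(-13\right)\right)} = \frac{19381}{-10400 + 50 \cdot 104} = \frac{19381}{-10400 + 5200} = \frac{19381}{-5200} = 19381 \left(- \frac{1}{5200}\right) = - \frac{19381}{5200} \approx -3.7271$)
$\sqrt{Q + R} = \sqrt{7828 - \frac{19381}{5200}} = \sqrt{\frac{40686219}{5200}} = \frac{189 \sqrt{14807}}{260}$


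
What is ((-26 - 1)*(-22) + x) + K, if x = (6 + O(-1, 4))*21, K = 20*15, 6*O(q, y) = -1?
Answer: 2033/2 ≈ 1016.5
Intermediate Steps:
O(q, y) = -1/6 (O(q, y) = (1/6)*(-1) = -1/6)
K = 300
x = 245/2 (x = (6 - 1/6)*21 = (35/6)*21 = 245/2 ≈ 122.50)
((-26 - 1)*(-22) + x) + K = ((-26 - 1)*(-22) + 245/2) + 300 = (-27*(-22) + 245/2) + 300 = (594 + 245/2) + 300 = 1433/2 + 300 = 2033/2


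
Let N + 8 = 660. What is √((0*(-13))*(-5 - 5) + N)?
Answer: 2*√163 ≈ 25.534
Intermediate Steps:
N = 652 (N = -8 + 660 = 652)
√((0*(-13))*(-5 - 5) + N) = √((0*(-13))*(-5 - 5) + 652) = √(0*(-10) + 652) = √(0 + 652) = √652 = 2*√163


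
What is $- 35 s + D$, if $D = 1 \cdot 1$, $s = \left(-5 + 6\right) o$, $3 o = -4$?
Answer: $\frac{143}{3} \approx 47.667$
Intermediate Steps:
$o = - \frac{4}{3}$ ($o = \frac{1}{3} \left(-4\right) = - \frac{4}{3} \approx -1.3333$)
$s = - \frac{4}{3}$ ($s = \left(-5 + 6\right) \left(- \frac{4}{3}\right) = 1 \left(- \frac{4}{3}\right) = - \frac{4}{3} \approx -1.3333$)
$D = 1$
$- 35 s + D = \left(-35\right) \left(- \frac{4}{3}\right) + 1 = \frac{140}{3} + 1 = \frac{143}{3}$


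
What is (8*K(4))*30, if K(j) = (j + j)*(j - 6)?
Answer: -3840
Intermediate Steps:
K(j) = 2*j*(-6 + j) (K(j) = (2*j)*(-6 + j) = 2*j*(-6 + j))
(8*K(4))*30 = (8*(2*4*(-6 + 4)))*30 = (8*(2*4*(-2)))*30 = (8*(-16))*30 = -128*30 = -3840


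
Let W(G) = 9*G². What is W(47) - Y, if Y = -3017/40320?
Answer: 114514991/5760 ≈ 19881.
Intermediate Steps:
Y = -431/5760 (Y = -3017*1/40320 = -431/5760 ≈ -0.074826)
W(47) - Y = 9*47² - 1*(-431/5760) = 9*2209 + 431/5760 = 19881 + 431/5760 = 114514991/5760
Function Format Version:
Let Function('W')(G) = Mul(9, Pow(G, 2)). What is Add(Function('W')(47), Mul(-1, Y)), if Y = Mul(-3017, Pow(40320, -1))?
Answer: Rational(114514991, 5760) ≈ 19881.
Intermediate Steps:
Y = Rational(-431, 5760) (Y = Mul(-3017, Rational(1, 40320)) = Rational(-431, 5760) ≈ -0.074826)
Add(Function('W')(47), Mul(-1, Y)) = Add(Mul(9, Pow(47, 2)), Mul(-1, Rational(-431, 5760))) = Add(Mul(9, 2209), Rational(431, 5760)) = Add(19881, Rational(431, 5760)) = Rational(114514991, 5760)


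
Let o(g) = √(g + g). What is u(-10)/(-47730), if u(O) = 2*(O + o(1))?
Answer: 2/4773 - √2/23865 ≈ 0.00035976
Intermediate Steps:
o(g) = √2*√g (o(g) = √(2*g) = √2*√g)
u(O) = 2*O + 2*√2 (u(O) = 2*(O + √2*√1) = 2*(O + √2*1) = 2*(O + √2) = 2*O + 2*√2)
u(-10)/(-47730) = (2*(-10) + 2*√2)/(-47730) = (-20 + 2*√2)*(-1/47730) = 2/4773 - √2/23865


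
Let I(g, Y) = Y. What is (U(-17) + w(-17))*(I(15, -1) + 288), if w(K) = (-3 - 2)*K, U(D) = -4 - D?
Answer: 28126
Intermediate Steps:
w(K) = -5*K
(U(-17) + w(-17))*(I(15, -1) + 288) = ((-4 - 1*(-17)) - 5*(-17))*(-1 + 288) = ((-4 + 17) + 85)*287 = (13 + 85)*287 = 98*287 = 28126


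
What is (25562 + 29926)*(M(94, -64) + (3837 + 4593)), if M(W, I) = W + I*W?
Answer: 139163904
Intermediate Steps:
(25562 + 29926)*(M(94, -64) + (3837 + 4593)) = (25562 + 29926)*(94*(1 - 64) + (3837 + 4593)) = 55488*(94*(-63) + 8430) = 55488*(-5922 + 8430) = 55488*2508 = 139163904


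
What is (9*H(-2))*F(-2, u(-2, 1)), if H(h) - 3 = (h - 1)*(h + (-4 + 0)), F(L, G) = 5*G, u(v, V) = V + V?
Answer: 1890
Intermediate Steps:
u(v, V) = 2*V
H(h) = 3 + (-1 + h)*(-4 + h) (H(h) = 3 + (h - 1)*(h + (-4 + 0)) = 3 + (-1 + h)*(h - 4) = 3 + (-1 + h)*(-4 + h))
(9*H(-2))*F(-2, u(-2, 1)) = (9*(7 + (-2)² - 5*(-2)))*(5*(2*1)) = (9*(7 + 4 + 10))*(5*2) = (9*21)*10 = 189*10 = 1890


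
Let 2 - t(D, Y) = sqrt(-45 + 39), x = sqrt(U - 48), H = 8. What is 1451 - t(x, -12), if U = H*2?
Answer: 1449 + I*sqrt(6) ≈ 1449.0 + 2.4495*I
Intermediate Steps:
U = 16 (U = 8*2 = 16)
x = 4*I*sqrt(2) (x = sqrt(16 - 48) = sqrt(-32) = 4*I*sqrt(2) ≈ 5.6569*I)
t(D, Y) = 2 - I*sqrt(6) (t(D, Y) = 2 - sqrt(-45 + 39) = 2 - sqrt(-6) = 2 - I*sqrt(6))
1451 - t(x, -12) = 1451 - (2 - I*sqrt(6)) = 1451 + (-2 + I*sqrt(6)) = 1449 + I*sqrt(6)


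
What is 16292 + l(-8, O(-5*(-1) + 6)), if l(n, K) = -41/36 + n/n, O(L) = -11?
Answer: 586507/36 ≈ 16292.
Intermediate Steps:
l(n, K) = -5/36 (l(n, K) = -41*1/36 + 1 = -41/36 + 1 = -5/36)
16292 + l(-8, O(-5*(-1) + 6)) = 16292 - 5/36 = 586507/36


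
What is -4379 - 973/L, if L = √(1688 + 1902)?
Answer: -4379 - 973*√3590/3590 ≈ -4395.2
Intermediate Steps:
L = √3590 ≈ 59.917
-4379 - 973/L = -4379 - 973*√3590/3590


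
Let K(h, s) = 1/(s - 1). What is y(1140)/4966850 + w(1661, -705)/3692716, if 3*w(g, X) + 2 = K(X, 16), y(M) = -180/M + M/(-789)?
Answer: -205063444403/412428639706227900 ≈ -4.9721e-7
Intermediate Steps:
y(M) = -180/M - M/789 (y(M) = -180/M + M*(-1/789) = -180/M - M/789)
K(h, s) = 1/(-1 + s)
w(g, X) = -29/45 (w(g, X) = -2/3 + 1/(3*(-1 + 16)) = -2/3 + (1/3)/15 = -2/3 + (1/3)*(1/15) = -2/3 + 1/45 = -29/45)
y(1140)/4966850 + w(1661, -705)/3692716 = (-180/1140 - 1/789*1140)/4966850 - 29/45/3692716 = (-180*1/1140 - 380/263)*(1/4966850) - 29/45*1/3692716 = (-3/19 - 380/263)*(1/4966850) - 29/166172220 = -8009/4997*1/4966850 - 29/166172220 = -8009/24819349450 - 29/166172220 = -205063444403/412428639706227900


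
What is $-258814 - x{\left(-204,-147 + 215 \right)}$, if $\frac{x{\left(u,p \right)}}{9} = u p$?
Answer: $-133966$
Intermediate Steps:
$x{\left(u,p \right)} = 9 p u$ ($x{\left(u,p \right)} = 9 u p = 9 p u$)
$-258814 - x{\left(-204,-147 + 215 \right)} = -258814 - 9 \left(-147 + 215\right) \left(-204\right) = -258814 - 9 \cdot 68 \left(-204\right) = -258814 - -124848 = -258814 + 124848 = -133966$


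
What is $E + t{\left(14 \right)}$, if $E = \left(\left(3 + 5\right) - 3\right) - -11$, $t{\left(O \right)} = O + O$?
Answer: $44$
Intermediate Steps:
$t{\left(O \right)} = 2 O$
$E = 16$ ($E = \left(8 - 3\right) + 11 = 5 + 11 = 16$)
$E + t{\left(14 \right)} = 16 + 2 \cdot 14 = 16 + 28 = 44$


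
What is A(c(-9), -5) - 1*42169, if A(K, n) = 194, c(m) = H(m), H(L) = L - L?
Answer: -41975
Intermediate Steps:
H(L) = 0
c(m) = 0
A(c(-9), -5) - 1*42169 = 194 - 1*42169 = 194 - 42169 = -41975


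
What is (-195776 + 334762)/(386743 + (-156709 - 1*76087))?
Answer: 138986/153947 ≈ 0.90282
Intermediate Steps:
(-195776 + 334762)/(386743 + (-156709 - 1*76087)) = 138986/(386743 + (-156709 - 76087)) = 138986/(386743 - 232796) = 138986/153947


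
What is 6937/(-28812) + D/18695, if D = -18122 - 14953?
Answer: -30932689/15389724 ≈ -2.0100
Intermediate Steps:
D = -33075
6937/(-28812) + D/18695 = 6937/(-28812) - 33075/18695 = 6937*(-1/28812) - 33075*1/18695 = -991/4116 - 6615/3739 = -30932689/15389724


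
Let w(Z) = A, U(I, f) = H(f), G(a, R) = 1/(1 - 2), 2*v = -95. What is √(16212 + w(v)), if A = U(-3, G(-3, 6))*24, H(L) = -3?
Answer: 2*√4035 ≈ 127.04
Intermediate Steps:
v = -95/2 (v = (½)*(-95) = -95/2 ≈ -47.500)
G(a, R) = -1 (G(a, R) = 1/(-1) = -1)
U(I, f) = -3
A = -72 (A = -3*24 = -72)
w(Z) = -72
√(16212 + w(v)) = √(16212 - 72) = √16140 = 2*√4035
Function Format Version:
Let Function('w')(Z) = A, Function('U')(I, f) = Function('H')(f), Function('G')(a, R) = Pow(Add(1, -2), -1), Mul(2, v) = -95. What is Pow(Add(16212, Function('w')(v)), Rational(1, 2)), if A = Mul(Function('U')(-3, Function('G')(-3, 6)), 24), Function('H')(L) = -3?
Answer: Mul(2, Pow(4035, Rational(1, 2))) ≈ 127.04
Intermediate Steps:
v = Rational(-95, 2) (v = Mul(Rational(1, 2), -95) = Rational(-95, 2) ≈ -47.500)
Function('G')(a, R) = -1 (Function('G')(a, R) = Pow(-1, -1) = -1)
Function('U')(I, f) = -3
A = -72 (A = Mul(-3, 24) = -72)
Function('w')(Z) = -72
Pow(Add(16212, Function('w')(v)), Rational(1, 2)) = Pow(Add(16212, -72), Rational(1, 2)) = Pow(16140, Rational(1, 2)) = Mul(2, Pow(4035, Rational(1, 2)))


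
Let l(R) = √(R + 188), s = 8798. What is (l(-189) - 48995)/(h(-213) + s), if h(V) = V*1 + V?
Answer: -48995/8372 + I/8372 ≈ -5.8522 + 0.00011945*I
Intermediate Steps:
l(R) = √(188 + R)
h(V) = 2*V (h(V) = V + V = 2*V)
(l(-189) - 48995)/(h(-213) + s) = (√(188 - 189) - 48995)/(2*(-213) + 8798) = (√(-1) - 48995)/(-426 + 8798) = (I - 48995)/8372 = (-48995 + I)*(1/8372) = -48995/8372 + I/8372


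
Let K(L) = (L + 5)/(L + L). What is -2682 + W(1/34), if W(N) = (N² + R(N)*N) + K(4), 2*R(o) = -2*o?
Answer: -21447/8 ≈ -2680.9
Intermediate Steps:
K(L) = (5 + L)/(2*L) (K(L) = (5 + L)/((2*L)) = (5 + L)*(1/(2*L)) = (5 + L)/(2*L))
R(o) = -o (R(o) = (-2*o)/2 = -o)
W(N) = 9/8 (W(N) = (N² + (-N)*N) + (½)*(5 + 4)/4 = (N² - N²) + (½)*(¼)*9 = 0 + 9/8 = 9/8)
-2682 + W(1/34) = -2682 + 9/8 = -21447/8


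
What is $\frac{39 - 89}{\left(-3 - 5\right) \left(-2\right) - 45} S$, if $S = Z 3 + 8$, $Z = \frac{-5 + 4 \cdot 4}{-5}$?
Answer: $\frac{70}{29} \approx 2.4138$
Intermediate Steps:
$Z = - \frac{11}{5}$ ($Z = - \frac{-5 + 16}{5} = \left(- \frac{1}{5}\right) 11 = - \frac{11}{5} \approx -2.2$)
$S = \frac{7}{5}$ ($S = \left(- \frac{11}{5}\right) 3 + 8 = - \frac{33}{5} + 8 = \frac{7}{5} \approx 1.4$)
$\frac{39 - 89}{\left(-3 - 5\right) \left(-2\right) - 45} S = \frac{39 - 89}{\left(-3 - 5\right) \left(-2\right) - 45} \cdot \frac{7}{5} = - \frac{50}{\left(-8\right) \left(-2\right) - 45} \cdot \frac{7}{5} = - \frac{50}{16 - 45} \cdot \frac{7}{5} = - \frac{50}{-29} \cdot \frac{7}{5} = \left(-50\right) \left(- \frac{1}{29}\right) \frac{7}{5} = \frac{50}{29} \cdot \frac{7}{5} = \frac{70}{29}$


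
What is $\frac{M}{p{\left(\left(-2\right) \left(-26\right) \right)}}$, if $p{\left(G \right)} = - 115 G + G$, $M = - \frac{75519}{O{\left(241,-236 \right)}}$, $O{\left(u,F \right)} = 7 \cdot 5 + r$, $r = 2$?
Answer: $\frac{25173}{73112} \approx 0.34431$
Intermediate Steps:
$O{\left(u,F \right)} = 37$ ($O{\left(u,F \right)} = 7 \cdot 5 + 2 = 35 + 2 = 37$)
$M = - \frac{75519}{37} \approx -2041.1$
$p{\left(G \right)} = - 114 G$
$\frac{M}{p{\left(\left(-2\right) \left(-26\right) \right)}} = - \frac{75519}{37 \left(- 114 \left(\left(-2\right) \left(-26\right)\right)\right)} = - \frac{75519}{37 \left(\left(-114\right) 52\right)} = - \frac{75519}{37 \left(-5928\right)} = \left(- \frac{75519}{37}\right) \left(- \frac{1}{5928}\right) = \frac{25173}{73112}$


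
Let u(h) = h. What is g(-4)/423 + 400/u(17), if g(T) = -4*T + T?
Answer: 56468/2397 ≈ 23.558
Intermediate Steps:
g(T) = -3*T
g(-4)/423 + 400/u(17) = -3*(-4)/423 + 400/17 = 12*(1/423) + 400*(1/17) = 4/141 + 400/17 = 56468/2397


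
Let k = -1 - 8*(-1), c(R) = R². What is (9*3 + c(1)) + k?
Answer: 35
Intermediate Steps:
k = 7 (k = -1 + 8 = 7)
(9*3 + c(1)) + k = (9*3 + 1²) + 7 = (27 + 1) + 7 = 28 + 7 = 35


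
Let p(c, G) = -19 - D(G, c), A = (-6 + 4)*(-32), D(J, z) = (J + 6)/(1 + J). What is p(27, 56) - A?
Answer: -4793/57 ≈ -84.088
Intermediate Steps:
D(J, z) = (6 + J)/(1 + J)
A = 64 (A = -2*(-32) = 64)
p(c, G) = -19 - (6 + G)/(1 + G)
p(27, 56) - A = 5*(-5 - 4*56)/(1 + 56) - 1*64 = 5*(-5 - 224)/57 - 64 = 5*(1/57)*(-229) - 64 = -1145/57 - 64 = -4793/57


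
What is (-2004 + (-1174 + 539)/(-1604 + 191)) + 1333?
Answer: -947488/1413 ≈ -670.55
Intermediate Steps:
(-2004 + (-1174 + 539)/(-1604 + 191)) + 1333 = (-2004 - 635/(-1413)) + 1333 = (-2004 - 635*(-1/1413)) + 1333 = (-2004 + 635/1413) + 1333 = -2831017/1413 + 1333 = -947488/1413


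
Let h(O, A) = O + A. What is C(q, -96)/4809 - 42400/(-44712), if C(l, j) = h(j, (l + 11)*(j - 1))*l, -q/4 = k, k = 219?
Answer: -136766786392/8959167 ≈ -15266.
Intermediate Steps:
q = -876 (q = -4*219 = -876)
h(O, A) = A + O
C(l, j) = l*(j + (-1 + j)*(11 + l)) (C(l, j) = ((l + 11)*(j - 1) + j)*l = ((11 + l)*(-1 + j) + j)*l = ((-1 + j)*(11 + l) + j)*l = (j + (-1 + j)*(11 + l))*l = l*(j + (-1 + j)*(11 + l)))
C(q, -96)/4809 - 42400/(-44712) = -876*(-11 - 1*(-876) + 12*(-96) - 96*(-876))/4809 - 42400/(-44712) = -876*(-11 + 876 - 1152 + 84096)*(1/4809) - 42400*(-1/44712) = -876*83809*(1/4809) + 5300/5589 = -73416684*1/4809 + 5300/5589 = -24472228/1603 + 5300/5589 = -136766786392/8959167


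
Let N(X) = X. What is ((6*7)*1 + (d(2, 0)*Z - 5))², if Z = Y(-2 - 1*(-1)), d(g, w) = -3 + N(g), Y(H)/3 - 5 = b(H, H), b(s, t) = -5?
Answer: 1369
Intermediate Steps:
Y(H) = 0 (Y(H) = 15 + 3*(-5) = 15 - 15 = 0)
d(g, w) = -3 + g
Z = 0
((6*7)*1 + (d(2, 0)*Z - 5))² = ((6*7)*1 + ((-3 + 2)*0 - 5))² = (42*1 + (-1*0 - 5))² = (42 + (0 - 5))² = (42 - 5)² = 37² = 1369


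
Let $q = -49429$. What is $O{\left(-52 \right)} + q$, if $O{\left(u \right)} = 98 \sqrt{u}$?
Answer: $-49429 + 196 i \sqrt{13} \approx -49429.0 + 706.69 i$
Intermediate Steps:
$O{\left(-52 \right)} + q = 98 \sqrt{-52} - 49429 = 98 \cdot 2 i \sqrt{13} - 49429 = 196 i \sqrt{13} - 49429 = -49429 + 196 i \sqrt{13}$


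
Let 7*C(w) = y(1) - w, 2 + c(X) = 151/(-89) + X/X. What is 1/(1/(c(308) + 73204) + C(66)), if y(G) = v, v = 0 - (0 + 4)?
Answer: -6514916/65149071 ≈ -0.10000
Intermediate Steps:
c(X) = -240/89 (c(X) = -2 + (151/(-89) + X/X) = -2 + (151*(-1/89) + 1) = -2 + (-151/89 + 1) = -2 - 62/89 = -240/89)
v = -4 (v = 0 - 1*4 = 0 - 4 = -4)
y(G) = -4
C(w) = -4/7 - w/7 (C(w) = (-4 - w)/7 = -4/7 - w/7)
1/(1/(c(308) + 73204) + C(66)) = 1/(1/(-240/89 + 73204) + (-4/7 - 1/7*66)) = 1/(1/(6514916/89) + (-4/7 - 66/7)) = 1/(89/6514916 - 10) = 1/(-65149071/6514916) = -6514916/65149071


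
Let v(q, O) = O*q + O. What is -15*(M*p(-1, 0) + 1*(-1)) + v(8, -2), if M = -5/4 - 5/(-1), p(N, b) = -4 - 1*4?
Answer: 447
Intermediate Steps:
v(q, O) = O + O*q
p(N, b) = -8 (p(N, b) = -4 - 4 = -8)
M = 15/4 (M = -5*¼ - 5*(-1) = -5/4 + 5 = 15/4 ≈ 3.7500)
-15*(M*p(-1, 0) + 1*(-1)) + v(8, -2) = -15*((15/4)*(-8) + 1*(-1)) - 2*(1 + 8) = -15*(-30 - 1) - 2*9 = -15*(-31) - 18 = 465 - 18 = 447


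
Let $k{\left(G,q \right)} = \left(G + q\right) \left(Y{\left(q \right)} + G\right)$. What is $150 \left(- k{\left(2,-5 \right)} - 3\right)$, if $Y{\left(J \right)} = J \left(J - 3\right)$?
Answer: $18450$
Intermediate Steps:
$Y{\left(J \right)} = J \left(-3 + J\right)$
$k{\left(G,q \right)} = \left(G + q\right) \left(G + q \left(-3 + q\right)\right)$ ($k{\left(G,q \right)} = \left(G + q\right) \left(q \left(-3 + q\right) + G\right) = \left(G + q\right) \left(G + q \left(-3 + q\right)\right)$)
$150 \left(- k{\left(2,-5 \right)} - 3\right) = 150 \left(- (2^{2} + 2 \left(-5\right) + \left(-5\right)^{2} \left(-3 - 5\right) + 2 \left(-5\right) \left(-3 - 5\right)) - 3\right) = 150 \left(- (4 - 10 + 25 \left(-8\right) + 2 \left(-5\right) \left(-8\right)) - 3\right) = 150 \left(- (4 - 10 - 200 + 80) - 3\right) = 150 \left(\left(-1\right) \left(-126\right) - 3\right) = 150 \left(126 - 3\right) = 150 \cdot 123 = 18450$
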